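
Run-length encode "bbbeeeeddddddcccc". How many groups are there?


Input: bbbeeeeddddddcccc
Scanning for consecutive runs:
  Group 1: 'b' x 3 (positions 0-2)
  Group 2: 'e' x 4 (positions 3-6)
  Group 3: 'd' x 6 (positions 7-12)
  Group 4: 'c' x 4 (positions 13-16)
Total groups: 4

4


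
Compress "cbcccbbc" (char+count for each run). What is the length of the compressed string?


Input: cbcccbbc
Runs:
  'c' x 1 => "c1"
  'b' x 1 => "b1"
  'c' x 3 => "c3"
  'b' x 2 => "b2"
  'c' x 1 => "c1"
Compressed: "c1b1c3b2c1"
Compressed length: 10

10


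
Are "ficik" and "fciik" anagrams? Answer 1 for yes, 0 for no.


Strings: "ficik", "fciik"
Sorted first:  cfiik
Sorted second: cfiik
Sorted forms match => anagrams

1


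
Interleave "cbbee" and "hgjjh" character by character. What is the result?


Interleaving "cbbee" and "hgjjh":
  Position 0: 'c' from first, 'h' from second => "ch"
  Position 1: 'b' from first, 'g' from second => "bg"
  Position 2: 'b' from first, 'j' from second => "bj"
  Position 3: 'e' from first, 'j' from second => "ej"
  Position 4: 'e' from first, 'h' from second => "eh"
Result: chbgbjejeh

chbgbjejeh


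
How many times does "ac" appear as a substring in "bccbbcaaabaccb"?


Searching for "ac" in "bccbbcaaabaccb"
Scanning each position:
  Position 0: "bc" => no
  Position 1: "cc" => no
  Position 2: "cb" => no
  Position 3: "bb" => no
  Position 4: "bc" => no
  Position 5: "ca" => no
  Position 6: "aa" => no
  Position 7: "aa" => no
  Position 8: "ab" => no
  Position 9: "ba" => no
  Position 10: "ac" => MATCH
  Position 11: "cc" => no
  Position 12: "cb" => no
Total occurrences: 1

1


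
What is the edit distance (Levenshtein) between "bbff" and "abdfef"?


Computing edit distance: "bbff" -> "abdfef"
DP table:
           a    b    d    f    e    f
      0    1    2    3    4    5    6
  b   1    1    1    2    3    4    5
  b   2    2    1    2    3    4    5
  f   3    3    2    2    2    3    4
  f   4    4    3    3    2    3    3
Edit distance = dp[4][6] = 3

3


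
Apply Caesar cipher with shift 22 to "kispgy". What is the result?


Caesar cipher: shift "kispgy" by 22
  'k' (pos 10) + 22 = pos 6 = 'g'
  'i' (pos 8) + 22 = pos 4 = 'e'
  's' (pos 18) + 22 = pos 14 = 'o'
  'p' (pos 15) + 22 = pos 11 = 'l'
  'g' (pos 6) + 22 = pos 2 = 'c'
  'y' (pos 24) + 22 = pos 20 = 'u'
Result: geolcu

geolcu


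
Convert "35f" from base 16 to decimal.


Input: "35f" in base 16
Positional expansion:
  Digit '3' (value 3) x 16^2 = 768
  Digit '5' (value 5) x 16^1 = 80
  Digit 'f' (value 15) x 16^0 = 15
Sum = 863

863


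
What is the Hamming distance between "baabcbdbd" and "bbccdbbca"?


Comparing "baabcbdbd" and "bbccdbbca" position by position:
  Position 0: 'b' vs 'b' => same
  Position 1: 'a' vs 'b' => differ
  Position 2: 'a' vs 'c' => differ
  Position 3: 'b' vs 'c' => differ
  Position 4: 'c' vs 'd' => differ
  Position 5: 'b' vs 'b' => same
  Position 6: 'd' vs 'b' => differ
  Position 7: 'b' vs 'c' => differ
  Position 8: 'd' vs 'a' => differ
Total differences (Hamming distance): 7

7


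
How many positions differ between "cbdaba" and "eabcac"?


Comparing "cbdaba" and "eabcac" position by position:
  Position 0: 'c' vs 'e' => DIFFER
  Position 1: 'b' vs 'a' => DIFFER
  Position 2: 'd' vs 'b' => DIFFER
  Position 3: 'a' vs 'c' => DIFFER
  Position 4: 'b' vs 'a' => DIFFER
  Position 5: 'a' vs 'c' => DIFFER
Positions that differ: 6

6


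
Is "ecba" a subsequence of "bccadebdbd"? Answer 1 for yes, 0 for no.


Check if "ecba" is a subsequence of "bccadebdbd"
Greedy scan:
  Position 0 ('b'): no match needed
  Position 1 ('c'): no match needed
  Position 2 ('c'): no match needed
  Position 3 ('a'): no match needed
  Position 4 ('d'): no match needed
  Position 5 ('e'): matches sub[0] = 'e'
  Position 6 ('b'): no match needed
  Position 7 ('d'): no match needed
  Position 8 ('b'): no match needed
  Position 9 ('d'): no match needed
Only matched 1/4 characters => not a subsequence

0


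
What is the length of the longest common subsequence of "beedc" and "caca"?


LCS of "beedc" and "caca"
DP table:
           c    a    c    a
      0    0    0    0    0
  b   0    0    0    0    0
  e   0    0    0    0    0
  e   0    0    0    0    0
  d   0    0    0    0    0
  c   0    1    1    1    1
LCS length = dp[5][4] = 1

1


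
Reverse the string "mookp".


Input: mookp
Reading characters right to left:
  Position 4: 'p'
  Position 3: 'k'
  Position 2: 'o'
  Position 1: 'o'
  Position 0: 'm'
Reversed: pkoom

pkoom


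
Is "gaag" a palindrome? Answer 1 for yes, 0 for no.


Input: gaag
Reversed: gaag
  Compare pos 0 ('g') with pos 3 ('g'): match
  Compare pos 1 ('a') with pos 2 ('a'): match
Result: palindrome

1


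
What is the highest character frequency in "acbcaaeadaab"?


Input: acbcaaeadaab
Character counts:
  'a': 6
  'b': 2
  'c': 2
  'd': 1
  'e': 1
Maximum frequency: 6

6


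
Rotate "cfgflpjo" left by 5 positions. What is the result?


Input: "cfgflpjo", rotate left by 5
First 5 characters: "cfgfl"
Remaining characters: "pjo"
Concatenate remaining + first: "pjo" + "cfgfl" = "pjocfgfl"

pjocfgfl


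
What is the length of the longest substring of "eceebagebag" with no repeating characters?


Input: "eceebagebag"
Sliding window (track last position of each char):
  Position 0 ('e'): window [0,0] length 1 -- new best
  Position 1 ('c'): window [0,1] length 2 -- new best
  Position 2 ('e'): repeat (last at 0), move window start to 1
  Position 2 ('e'): window [1,2] length 2
  Position 3 ('e'): repeat (last at 2), move window start to 3
  Position 3 ('e'): window [3,3] length 1
  Position 4 ('b'): window [3,4] length 2
  Position 5 ('a'): window [3,5] length 3 -- new best
  Position 6 ('g'): window [3,6] length 4 -- new best
  Position 7 ('e'): repeat (last at 3), move window start to 4
  Position 7 ('e'): window [4,7] length 4
  Position 8 ('b'): repeat (last at 4), move window start to 5
  Position 8 ('b'): window [5,8] length 4
  Position 9 ('a'): repeat (last at 5), move window start to 6
  Position 9 ('a'): window [6,9] length 4
  Position 10 ('g'): repeat (last at 6), move window start to 7
  Position 10 ('g'): window [7,10] length 4
Longest substring with no repeats: "ebag" with length 4

4


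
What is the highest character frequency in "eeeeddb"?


Input: eeeeddb
Character counts:
  'b': 1
  'd': 2
  'e': 4
Maximum frequency: 4

4


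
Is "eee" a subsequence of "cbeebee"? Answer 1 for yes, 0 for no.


Check if "eee" is a subsequence of "cbeebee"
Greedy scan:
  Position 0 ('c'): no match needed
  Position 1 ('b'): no match needed
  Position 2 ('e'): matches sub[0] = 'e'
  Position 3 ('e'): matches sub[1] = 'e'
  Position 4 ('b'): no match needed
  Position 5 ('e'): matches sub[2] = 'e'
  Position 6 ('e'): no match needed
All 3 characters matched => is a subsequence

1


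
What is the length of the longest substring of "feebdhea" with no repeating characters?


Input: "feebdhea"
Sliding window (track last position of each char):
  Position 0 ('f'): window [0,0] length 1 -- new best
  Position 1 ('e'): window [0,1] length 2 -- new best
  Position 2 ('e'): repeat (last at 1), move window start to 2
  Position 2 ('e'): window [2,2] length 1
  Position 3 ('b'): window [2,3] length 2
  Position 4 ('d'): window [2,4] length 3 -- new best
  Position 5 ('h'): window [2,5] length 4 -- new best
  Position 6 ('e'): repeat (last at 2), move window start to 3
  Position 6 ('e'): window [3,6] length 4
  Position 7 ('a'): window [3,7] length 5 -- new best
Longest substring with no repeats: "bdhea" with length 5

5


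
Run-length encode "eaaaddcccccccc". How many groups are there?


Input: eaaaddcccccccc
Scanning for consecutive runs:
  Group 1: 'e' x 1 (positions 0-0)
  Group 2: 'a' x 3 (positions 1-3)
  Group 3: 'd' x 2 (positions 4-5)
  Group 4: 'c' x 8 (positions 6-13)
Total groups: 4

4


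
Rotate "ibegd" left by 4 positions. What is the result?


Input: "ibegd", rotate left by 4
First 4 characters: "ibeg"
Remaining characters: "d"
Concatenate remaining + first: "d" + "ibeg" = "dibeg"

dibeg


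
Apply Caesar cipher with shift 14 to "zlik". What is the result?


Caesar cipher: shift "zlik" by 14
  'z' (pos 25) + 14 = pos 13 = 'n'
  'l' (pos 11) + 14 = pos 25 = 'z'
  'i' (pos 8) + 14 = pos 22 = 'w'
  'k' (pos 10) + 14 = pos 24 = 'y'
Result: nzwy

nzwy


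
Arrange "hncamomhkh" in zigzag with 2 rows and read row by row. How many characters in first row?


Zigzag "hncamomhkh" into 2 rows:
Placing characters:
  'h' => row 0
  'n' => row 1
  'c' => row 0
  'a' => row 1
  'm' => row 0
  'o' => row 1
  'm' => row 0
  'h' => row 1
  'k' => row 0
  'h' => row 1
Rows:
  Row 0: "hcmmk"
  Row 1: "naohh"
First row length: 5

5


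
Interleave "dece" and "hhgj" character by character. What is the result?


Interleaving "dece" and "hhgj":
  Position 0: 'd' from first, 'h' from second => "dh"
  Position 1: 'e' from first, 'h' from second => "eh"
  Position 2: 'c' from first, 'g' from second => "cg"
  Position 3: 'e' from first, 'j' from second => "ej"
Result: dhehcgej

dhehcgej


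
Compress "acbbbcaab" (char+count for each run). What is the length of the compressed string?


Input: acbbbcaab
Runs:
  'a' x 1 => "a1"
  'c' x 1 => "c1"
  'b' x 3 => "b3"
  'c' x 1 => "c1"
  'a' x 2 => "a2"
  'b' x 1 => "b1"
Compressed: "a1c1b3c1a2b1"
Compressed length: 12

12


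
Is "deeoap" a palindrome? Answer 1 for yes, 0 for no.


Input: deeoap
Reversed: paoeed
  Compare pos 0 ('d') with pos 5 ('p'): MISMATCH
  Compare pos 1 ('e') with pos 4 ('a'): MISMATCH
  Compare pos 2 ('e') with pos 3 ('o'): MISMATCH
Result: not a palindrome

0


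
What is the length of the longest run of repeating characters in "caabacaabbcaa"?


Input: "caabacaabbcaa"
Scanning for longest run:
  Position 1 ('a'): new char, reset run to 1
  Position 2 ('a'): continues run of 'a', length=2
  Position 3 ('b'): new char, reset run to 1
  Position 4 ('a'): new char, reset run to 1
  Position 5 ('c'): new char, reset run to 1
  Position 6 ('a'): new char, reset run to 1
  Position 7 ('a'): continues run of 'a', length=2
  Position 8 ('b'): new char, reset run to 1
  Position 9 ('b'): continues run of 'b', length=2
  Position 10 ('c'): new char, reset run to 1
  Position 11 ('a'): new char, reset run to 1
  Position 12 ('a'): continues run of 'a', length=2
Longest run: 'a' with length 2

2


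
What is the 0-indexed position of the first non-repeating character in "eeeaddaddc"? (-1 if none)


Input: eeeaddaddc
Character frequencies:
  'a': 2
  'c': 1
  'd': 4
  'e': 3
Scanning left to right for freq == 1:
  Position 0 ('e'): freq=3, skip
  Position 1 ('e'): freq=3, skip
  Position 2 ('e'): freq=3, skip
  Position 3 ('a'): freq=2, skip
  Position 4 ('d'): freq=4, skip
  Position 5 ('d'): freq=4, skip
  Position 6 ('a'): freq=2, skip
  Position 7 ('d'): freq=4, skip
  Position 8 ('d'): freq=4, skip
  Position 9 ('c'): unique! => answer = 9

9


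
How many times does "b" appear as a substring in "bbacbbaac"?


Searching for "b" in "bbacbbaac"
Scanning each position:
  Position 0: "b" => MATCH
  Position 1: "b" => MATCH
  Position 2: "a" => no
  Position 3: "c" => no
  Position 4: "b" => MATCH
  Position 5: "b" => MATCH
  Position 6: "a" => no
  Position 7: "a" => no
  Position 8: "c" => no
Total occurrences: 4

4


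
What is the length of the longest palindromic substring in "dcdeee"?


Input: "dcdeee"
Checking substrings for palindromes:
  [0:3] "dcd" (len 3) => palindrome
  [3:6] "eee" (len 3) => palindrome
  [3:5] "ee" (len 2) => palindrome
  [4:6] "ee" (len 2) => palindrome
Longest palindromic substring: "dcd" with length 3

3


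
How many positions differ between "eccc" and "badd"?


Comparing "eccc" and "badd" position by position:
  Position 0: 'e' vs 'b' => DIFFER
  Position 1: 'c' vs 'a' => DIFFER
  Position 2: 'c' vs 'd' => DIFFER
  Position 3: 'c' vs 'd' => DIFFER
Positions that differ: 4

4


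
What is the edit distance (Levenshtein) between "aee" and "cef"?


Computing edit distance: "aee" -> "cef"
DP table:
           c    e    f
      0    1    2    3
  a   1    1    2    3
  e   2    2    1    2
  e   3    3    2    2
Edit distance = dp[3][3] = 2

2


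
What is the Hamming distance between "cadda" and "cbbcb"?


Comparing "cadda" and "cbbcb" position by position:
  Position 0: 'c' vs 'c' => same
  Position 1: 'a' vs 'b' => differ
  Position 2: 'd' vs 'b' => differ
  Position 3: 'd' vs 'c' => differ
  Position 4: 'a' vs 'b' => differ
Total differences (Hamming distance): 4

4


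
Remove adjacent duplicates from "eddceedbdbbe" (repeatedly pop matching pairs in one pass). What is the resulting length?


Input: eddceedbdbbe
Stack-based adjacent duplicate removal:
  Read 'e': push. Stack: e
  Read 'd': push. Stack: ed
  Read 'd': matches stack top 'd' => pop. Stack: e
  Read 'c': push. Stack: ec
  Read 'e': push. Stack: ece
  Read 'e': matches stack top 'e' => pop. Stack: ec
  Read 'd': push. Stack: ecd
  Read 'b': push. Stack: ecdb
  Read 'd': push. Stack: ecdbd
  Read 'b': push. Stack: ecdbdb
  Read 'b': matches stack top 'b' => pop. Stack: ecdbd
  Read 'e': push. Stack: ecdbde
Final stack: "ecdbde" (length 6)

6


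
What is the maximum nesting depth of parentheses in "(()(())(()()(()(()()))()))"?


Input: "(()(())(()()(()(()()))()))"
Tracking depth:
  Position 0 '(': depth becomes 1
  Position 1 '(': depth becomes 2
  Position 2 ')': depth becomes 1
  Position 3 '(': depth becomes 2
  Position 4 '(': depth becomes 3
  Position 5 ')': depth becomes 2
  Position 6 ')': depth becomes 1
  Position 7 '(': depth becomes 2
  Position 8 '(': depth becomes 3
  Position 9 ')': depth becomes 2
  Position 10 '(': depth becomes 3
  Position 11 ')': depth becomes 2
  Position 12 '(': depth becomes 3
  Position 13 '(': depth becomes 4
  Position 14 ')': depth becomes 3
  Position 15 '(': depth becomes 4
  Position 16 '(': depth becomes 5
  Position 17 ')': depth becomes 4
  Position 18 '(': depth becomes 5
  Position 19 ')': depth becomes 4
  Position 20 ')': depth becomes 3
  Position 21 ')': depth becomes 2
  Position 22 '(': depth becomes 3
  Position 23 ')': depth becomes 2
  Position 24 ')': depth becomes 1
  Position 25 ')': depth becomes 0
Maximum depth reached: 5

5


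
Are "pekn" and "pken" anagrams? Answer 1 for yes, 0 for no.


Strings: "pekn", "pken"
Sorted first:  eknp
Sorted second: eknp
Sorted forms match => anagrams

1


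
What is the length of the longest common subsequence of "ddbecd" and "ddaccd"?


LCS of "ddbecd" and "ddaccd"
DP table:
           d    d    a    c    c    d
      0    0    0    0    0    0    0
  d   0    1    1    1    1    1    1
  d   0    1    2    2    2    2    2
  b   0    1    2    2    2    2    2
  e   0    1    2    2    2    2    2
  c   0    1    2    2    3    3    3
  d   0    1    2    2    3    3    4
LCS length = dp[6][6] = 4

4


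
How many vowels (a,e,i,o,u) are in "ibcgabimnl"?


Input: ibcgabimnl
Checking each character:
  'i' at position 0: vowel (running total: 1)
  'b' at position 1: consonant
  'c' at position 2: consonant
  'g' at position 3: consonant
  'a' at position 4: vowel (running total: 2)
  'b' at position 5: consonant
  'i' at position 6: vowel (running total: 3)
  'm' at position 7: consonant
  'n' at position 8: consonant
  'l' at position 9: consonant
Total vowels: 3

3


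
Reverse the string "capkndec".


Input: capkndec
Reading characters right to left:
  Position 7: 'c'
  Position 6: 'e'
  Position 5: 'd'
  Position 4: 'n'
  Position 3: 'k'
  Position 2: 'p'
  Position 1: 'a'
  Position 0: 'c'
Reversed: cednkpac

cednkpac


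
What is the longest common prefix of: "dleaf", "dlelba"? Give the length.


Words: dleaf, dlelba
  Position 0: all 'd' => match
  Position 1: all 'l' => match
  Position 2: all 'e' => match
  Position 3: ('a', 'l') => mismatch, stop
LCP = "dle" (length 3)

3


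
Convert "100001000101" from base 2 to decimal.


Input: "100001000101" in base 2
Positional expansion:
  Digit '1' (value 1) x 2^11 = 2048
  Digit '0' (value 0) x 2^10 = 0
  Digit '0' (value 0) x 2^9 = 0
  Digit '0' (value 0) x 2^8 = 0
  Digit '0' (value 0) x 2^7 = 0
  Digit '1' (value 1) x 2^6 = 64
  Digit '0' (value 0) x 2^5 = 0
  Digit '0' (value 0) x 2^4 = 0
  Digit '0' (value 0) x 2^3 = 0
  Digit '1' (value 1) x 2^2 = 4
  Digit '0' (value 0) x 2^1 = 0
  Digit '1' (value 1) x 2^0 = 1
Sum = 2117

2117


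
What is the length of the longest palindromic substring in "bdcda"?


Input: "bdcda"
Checking substrings for palindromes:
  [1:4] "dcd" (len 3) => palindrome
Longest palindromic substring: "dcd" with length 3

3


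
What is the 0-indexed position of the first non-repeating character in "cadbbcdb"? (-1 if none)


Input: cadbbcdb
Character frequencies:
  'a': 1
  'b': 3
  'c': 2
  'd': 2
Scanning left to right for freq == 1:
  Position 0 ('c'): freq=2, skip
  Position 1 ('a'): unique! => answer = 1

1


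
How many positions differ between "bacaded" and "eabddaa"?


Comparing "bacaded" and "eabddaa" position by position:
  Position 0: 'b' vs 'e' => DIFFER
  Position 1: 'a' vs 'a' => same
  Position 2: 'c' vs 'b' => DIFFER
  Position 3: 'a' vs 'd' => DIFFER
  Position 4: 'd' vs 'd' => same
  Position 5: 'e' vs 'a' => DIFFER
  Position 6: 'd' vs 'a' => DIFFER
Positions that differ: 5

5


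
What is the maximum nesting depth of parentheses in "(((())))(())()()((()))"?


Input: "(((())))(())()()((()))"
Tracking depth:
  Position 0 '(': depth becomes 1
  Position 1 '(': depth becomes 2
  Position 2 '(': depth becomes 3
  Position 3 '(': depth becomes 4
  Position 4 ')': depth becomes 3
  Position 5 ')': depth becomes 2
  Position 6 ')': depth becomes 1
  Position 7 ')': depth becomes 0
  Position 8 '(': depth becomes 1
  Position 9 '(': depth becomes 2
  Position 10 ')': depth becomes 1
  Position 11 ')': depth becomes 0
  Position 12 '(': depth becomes 1
  Position 13 ')': depth becomes 0
  Position 14 '(': depth becomes 1
  Position 15 ')': depth becomes 0
  Position 16 '(': depth becomes 1
  Position 17 '(': depth becomes 2
  Position 18 '(': depth becomes 3
  Position 19 ')': depth becomes 2
  Position 20 ')': depth becomes 1
  Position 21 ')': depth becomes 0
Maximum depth reached: 4

4


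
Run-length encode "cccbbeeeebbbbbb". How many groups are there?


Input: cccbbeeeebbbbbb
Scanning for consecutive runs:
  Group 1: 'c' x 3 (positions 0-2)
  Group 2: 'b' x 2 (positions 3-4)
  Group 3: 'e' x 4 (positions 5-8)
  Group 4: 'b' x 6 (positions 9-14)
Total groups: 4

4


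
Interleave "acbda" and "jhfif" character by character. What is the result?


Interleaving "acbda" and "jhfif":
  Position 0: 'a' from first, 'j' from second => "aj"
  Position 1: 'c' from first, 'h' from second => "ch"
  Position 2: 'b' from first, 'f' from second => "bf"
  Position 3: 'd' from first, 'i' from second => "di"
  Position 4: 'a' from first, 'f' from second => "af"
Result: ajchbfdiaf

ajchbfdiaf


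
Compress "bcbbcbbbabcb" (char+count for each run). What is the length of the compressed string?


Input: bcbbcbbbabcb
Runs:
  'b' x 1 => "b1"
  'c' x 1 => "c1"
  'b' x 2 => "b2"
  'c' x 1 => "c1"
  'b' x 3 => "b3"
  'a' x 1 => "a1"
  'b' x 1 => "b1"
  'c' x 1 => "c1"
  'b' x 1 => "b1"
Compressed: "b1c1b2c1b3a1b1c1b1"
Compressed length: 18

18


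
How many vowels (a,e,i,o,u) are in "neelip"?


Input: neelip
Checking each character:
  'n' at position 0: consonant
  'e' at position 1: vowel (running total: 1)
  'e' at position 2: vowel (running total: 2)
  'l' at position 3: consonant
  'i' at position 4: vowel (running total: 3)
  'p' at position 5: consonant
Total vowels: 3

3


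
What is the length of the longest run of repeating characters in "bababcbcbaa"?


Input: "bababcbcbaa"
Scanning for longest run:
  Position 1 ('a'): new char, reset run to 1
  Position 2 ('b'): new char, reset run to 1
  Position 3 ('a'): new char, reset run to 1
  Position 4 ('b'): new char, reset run to 1
  Position 5 ('c'): new char, reset run to 1
  Position 6 ('b'): new char, reset run to 1
  Position 7 ('c'): new char, reset run to 1
  Position 8 ('b'): new char, reset run to 1
  Position 9 ('a'): new char, reset run to 1
  Position 10 ('a'): continues run of 'a', length=2
Longest run: 'a' with length 2

2


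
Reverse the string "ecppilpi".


Input: ecppilpi
Reading characters right to left:
  Position 7: 'i'
  Position 6: 'p'
  Position 5: 'l'
  Position 4: 'i'
  Position 3: 'p'
  Position 2: 'p'
  Position 1: 'c'
  Position 0: 'e'
Reversed: iplippce

iplippce


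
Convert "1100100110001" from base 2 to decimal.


Input: "1100100110001" in base 2
Positional expansion:
  Digit '1' (value 1) x 2^12 = 4096
  Digit '1' (value 1) x 2^11 = 2048
  Digit '0' (value 0) x 2^10 = 0
  Digit '0' (value 0) x 2^9 = 0
  Digit '1' (value 1) x 2^8 = 256
  Digit '0' (value 0) x 2^7 = 0
  Digit '0' (value 0) x 2^6 = 0
  Digit '1' (value 1) x 2^5 = 32
  Digit '1' (value 1) x 2^4 = 16
  Digit '0' (value 0) x 2^3 = 0
  Digit '0' (value 0) x 2^2 = 0
  Digit '0' (value 0) x 2^1 = 0
  Digit '1' (value 1) x 2^0 = 1
Sum = 6449

6449


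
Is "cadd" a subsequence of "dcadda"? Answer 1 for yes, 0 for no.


Check if "cadd" is a subsequence of "dcadda"
Greedy scan:
  Position 0 ('d'): no match needed
  Position 1 ('c'): matches sub[0] = 'c'
  Position 2 ('a'): matches sub[1] = 'a'
  Position 3 ('d'): matches sub[2] = 'd'
  Position 4 ('d'): matches sub[3] = 'd'
  Position 5 ('a'): no match needed
All 4 characters matched => is a subsequence

1


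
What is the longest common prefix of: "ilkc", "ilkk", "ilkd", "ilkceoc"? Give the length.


Words: ilkc, ilkk, ilkd, ilkceoc
  Position 0: all 'i' => match
  Position 1: all 'l' => match
  Position 2: all 'k' => match
  Position 3: ('c', 'k', 'd', 'c') => mismatch, stop
LCP = "ilk" (length 3)

3


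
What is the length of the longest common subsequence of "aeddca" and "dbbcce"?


LCS of "aeddca" and "dbbcce"
DP table:
           d    b    b    c    c    e
      0    0    0    0    0    0    0
  a   0    0    0    0    0    0    0
  e   0    0    0    0    0    0    1
  d   0    1    1    1    1    1    1
  d   0    1    1    1    1    1    1
  c   0    1    1    1    2    2    2
  a   0    1    1    1    2    2    2
LCS length = dp[6][6] = 2

2


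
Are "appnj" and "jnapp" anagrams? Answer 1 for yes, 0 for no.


Strings: "appnj", "jnapp"
Sorted first:  ajnpp
Sorted second: ajnpp
Sorted forms match => anagrams

1


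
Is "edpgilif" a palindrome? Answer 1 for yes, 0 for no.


Input: edpgilif
Reversed: filigpde
  Compare pos 0 ('e') with pos 7 ('f'): MISMATCH
  Compare pos 1 ('d') with pos 6 ('i'): MISMATCH
  Compare pos 2 ('p') with pos 5 ('l'): MISMATCH
  Compare pos 3 ('g') with pos 4 ('i'): MISMATCH
Result: not a palindrome

0


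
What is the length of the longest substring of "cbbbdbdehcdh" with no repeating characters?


Input: "cbbbdbdehcdh"
Sliding window (track last position of each char):
  Position 0 ('c'): window [0,0] length 1 -- new best
  Position 1 ('b'): window [0,1] length 2 -- new best
  Position 2 ('b'): repeat (last at 1), move window start to 2
  Position 2 ('b'): window [2,2] length 1
  Position 3 ('b'): repeat (last at 2), move window start to 3
  Position 3 ('b'): window [3,3] length 1
  Position 4 ('d'): window [3,4] length 2
  Position 5 ('b'): repeat (last at 3), move window start to 4
  Position 5 ('b'): window [4,5] length 2
  Position 6 ('d'): repeat (last at 4), move window start to 5
  Position 6 ('d'): window [5,6] length 2
  Position 7 ('e'): window [5,7] length 3 -- new best
  Position 8 ('h'): window [5,8] length 4 -- new best
  Position 9 ('c'): window [5,9] length 5 -- new best
  Position 10 ('d'): repeat (last at 6), move window start to 7
  Position 10 ('d'): window [7,10] length 4
  Position 11 ('h'): repeat (last at 8), move window start to 9
  Position 11 ('h'): window [9,11] length 3
Longest substring with no repeats: "bdehc" with length 5

5


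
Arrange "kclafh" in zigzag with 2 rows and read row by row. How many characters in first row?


Zigzag "kclafh" into 2 rows:
Placing characters:
  'k' => row 0
  'c' => row 1
  'l' => row 0
  'a' => row 1
  'f' => row 0
  'h' => row 1
Rows:
  Row 0: "klf"
  Row 1: "cah"
First row length: 3

3


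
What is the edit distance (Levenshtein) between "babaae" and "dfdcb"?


Computing edit distance: "babaae" -> "dfdcb"
DP table:
           d    f    d    c    b
      0    1    2    3    4    5
  b   1    1    2    3    4    4
  a   2    2    2    3    4    5
  b   3    3    3    3    4    4
  a   4    4    4    4    4    5
  a   5    5    5    5    5    5
  e   6    6    6    6    6    6
Edit distance = dp[6][5] = 6

6


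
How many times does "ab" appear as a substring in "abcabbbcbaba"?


Searching for "ab" in "abcabbbcbaba"
Scanning each position:
  Position 0: "ab" => MATCH
  Position 1: "bc" => no
  Position 2: "ca" => no
  Position 3: "ab" => MATCH
  Position 4: "bb" => no
  Position 5: "bb" => no
  Position 6: "bc" => no
  Position 7: "cb" => no
  Position 8: "ba" => no
  Position 9: "ab" => MATCH
  Position 10: "ba" => no
Total occurrences: 3

3


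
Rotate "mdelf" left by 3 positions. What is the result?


Input: "mdelf", rotate left by 3
First 3 characters: "mde"
Remaining characters: "lf"
Concatenate remaining + first: "lf" + "mde" = "lfmde"

lfmde


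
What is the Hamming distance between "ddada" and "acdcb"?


Comparing "ddada" and "acdcb" position by position:
  Position 0: 'd' vs 'a' => differ
  Position 1: 'd' vs 'c' => differ
  Position 2: 'a' vs 'd' => differ
  Position 3: 'd' vs 'c' => differ
  Position 4: 'a' vs 'b' => differ
Total differences (Hamming distance): 5

5


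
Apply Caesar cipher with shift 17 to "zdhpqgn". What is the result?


Caesar cipher: shift "zdhpqgn" by 17
  'z' (pos 25) + 17 = pos 16 = 'q'
  'd' (pos 3) + 17 = pos 20 = 'u'
  'h' (pos 7) + 17 = pos 24 = 'y'
  'p' (pos 15) + 17 = pos 6 = 'g'
  'q' (pos 16) + 17 = pos 7 = 'h'
  'g' (pos 6) + 17 = pos 23 = 'x'
  'n' (pos 13) + 17 = pos 4 = 'e'
Result: quyghxe

quyghxe


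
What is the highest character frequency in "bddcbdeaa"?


Input: bddcbdeaa
Character counts:
  'a': 2
  'b': 2
  'c': 1
  'd': 3
  'e': 1
Maximum frequency: 3

3


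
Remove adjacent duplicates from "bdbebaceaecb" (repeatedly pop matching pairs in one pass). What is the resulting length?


Input: bdbebaceaecb
Stack-based adjacent duplicate removal:
  Read 'b': push. Stack: b
  Read 'd': push. Stack: bd
  Read 'b': push. Stack: bdb
  Read 'e': push. Stack: bdbe
  Read 'b': push. Stack: bdbeb
  Read 'a': push. Stack: bdbeba
  Read 'c': push. Stack: bdbebac
  Read 'e': push. Stack: bdbebace
  Read 'a': push. Stack: bdbebacea
  Read 'e': push. Stack: bdbebaceae
  Read 'c': push. Stack: bdbebaceaec
  Read 'b': push. Stack: bdbebaceaecb
Final stack: "bdbebaceaecb" (length 12)

12


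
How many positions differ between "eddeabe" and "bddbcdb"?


Comparing "eddeabe" and "bddbcdb" position by position:
  Position 0: 'e' vs 'b' => DIFFER
  Position 1: 'd' vs 'd' => same
  Position 2: 'd' vs 'd' => same
  Position 3: 'e' vs 'b' => DIFFER
  Position 4: 'a' vs 'c' => DIFFER
  Position 5: 'b' vs 'd' => DIFFER
  Position 6: 'e' vs 'b' => DIFFER
Positions that differ: 5

5


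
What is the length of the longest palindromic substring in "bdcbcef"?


Input: "bdcbcef"
Checking substrings for palindromes:
  [2:5] "cbc" (len 3) => palindrome
Longest palindromic substring: "cbc" with length 3

3


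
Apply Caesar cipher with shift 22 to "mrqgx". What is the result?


Caesar cipher: shift "mrqgx" by 22
  'm' (pos 12) + 22 = pos 8 = 'i'
  'r' (pos 17) + 22 = pos 13 = 'n'
  'q' (pos 16) + 22 = pos 12 = 'm'
  'g' (pos 6) + 22 = pos 2 = 'c'
  'x' (pos 23) + 22 = pos 19 = 't'
Result: inmct

inmct


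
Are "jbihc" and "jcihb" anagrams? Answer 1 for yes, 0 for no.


Strings: "jbihc", "jcihb"
Sorted first:  bchij
Sorted second: bchij
Sorted forms match => anagrams

1


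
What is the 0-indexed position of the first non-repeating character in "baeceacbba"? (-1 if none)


Input: baeceacbba
Character frequencies:
  'a': 3
  'b': 3
  'c': 2
  'e': 2
Scanning left to right for freq == 1:
  Position 0 ('b'): freq=3, skip
  Position 1 ('a'): freq=3, skip
  Position 2 ('e'): freq=2, skip
  Position 3 ('c'): freq=2, skip
  Position 4 ('e'): freq=2, skip
  Position 5 ('a'): freq=3, skip
  Position 6 ('c'): freq=2, skip
  Position 7 ('b'): freq=3, skip
  Position 8 ('b'): freq=3, skip
  Position 9 ('a'): freq=3, skip
  No unique character found => answer = -1

-1


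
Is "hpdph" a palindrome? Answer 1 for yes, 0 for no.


Input: hpdph
Reversed: hpdph
  Compare pos 0 ('h') with pos 4 ('h'): match
  Compare pos 1 ('p') with pos 3 ('p'): match
Result: palindrome

1


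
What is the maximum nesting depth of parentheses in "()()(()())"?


Input: "()()(()())"
Tracking depth:
  Position 0 '(': depth becomes 1
  Position 1 ')': depth becomes 0
  Position 2 '(': depth becomes 1
  Position 3 ')': depth becomes 0
  Position 4 '(': depth becomes 1
  Position 5 '(': depth becomes 2
  Position 6 ')': depth becomes 1
  Position 7 '(': depth becomes 2
  Position 8 ')': depth becomes 1
  Position 9 ')': depth becomes 0
Maximum depth reached: 2

2


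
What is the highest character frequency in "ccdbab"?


Input: ccdbab
Character counts:
  'a': 1
  'b': 2
  'c': 2
  'd': 1
Maximum frequency: 2

2


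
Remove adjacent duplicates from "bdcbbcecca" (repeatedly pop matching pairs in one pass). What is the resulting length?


Input: bdcbbcecca
Stack-based adjacent duplicate removal:
  Read 'b': push. Stack: b
  Read 'd': push. Stack: bd
  Read 'c': push. Stack: bdc
  Read 'b': push. Stack: bdcb
  Read 'b': matches stack top 'b' => pop. Stack: bdc
  Read 'c': matches stack top 'c' => pop. Stack: bd
  Read 'e': push. Stack: bde
  Read 'c': push. Stack: bdec
  Read 'c': matches stack top 'c' => pop. Stack: bde
  Read 'a': push. Stack: bdea
Final stack: "bdea" (length 4)

4


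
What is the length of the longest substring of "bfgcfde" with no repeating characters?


Input: "bfgcfde"
Sliding window (track last position of each char):
  Position 0 ('b'): window [0,0] length 1 -- new best
  Position 1 ('f'): window [0,1] length 2 -- new best
  Position 2 ('g'): window [0,2] length 3 -- new best
  Position 3 ('c'): window [0,3] length 4 -- new best
  Position 4 ('f'): repeat (last at 1), move window start to 2
  Position 4 ('f'): window [2,4] length 3
  Position 5 ('d'): window [2,5] length 4
  Position 6 ('e'): window [2,6] length 5 -- new best
Longest substring with no repeats: "gcfde" with length 5

5


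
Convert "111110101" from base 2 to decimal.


Input: "111110101" in base 2
Positional expansion:
  Digit '1' (value 1) x 2^8 = 256
  Digit '1' (value 1) x 2^7 = 128
  Digit '1' (value 1) x 2^6 = 64
  Digit '1' (value 1) x 2^5 = 32
  Digit '1' (value 1) x 2^4 = 16
  Digit '0' (value 0) x 2^3 = 0
  Digit '1' (value 1) x 2^2 = 4
  Digit '0' (value 0) x 2^1 = 0
  Digit '1' (value 1) x 2^0 = 1
Sum = 501

501


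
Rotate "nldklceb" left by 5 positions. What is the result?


Input: "nldklceb", rotate left by 5
First 5 characters: "nldkl"
Remaining characters: "ceb"
Concatenate remaining + first: "ceb" + "nldkl" = "cebnldkl"

cebnldkl


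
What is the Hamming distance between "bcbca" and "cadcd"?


Comparing "bcbca" and "cadcd" position by position:
  Position 0: 'b' vs 'c' => differ
  Position 1: 'c' vs 'a' => differ
  Position 2: 'b' vs 'd' => differ
  Position 3: 'c' vs 'c' => same
  Position 4: 'a' vs 'd' => differ
Total differences (Hamming distance): 4

4


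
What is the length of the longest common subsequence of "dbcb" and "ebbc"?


LCS of "dbcb" and "ebbc"
DP table:
           e    b    b    c
      0    0    0    0    0
  d   0    0    0    0    0
  b   0    0    1    1    1
  c   0    0    1    1    2
  b   0    0    1    2    2
LCS length = dp[4][4] = 2

2


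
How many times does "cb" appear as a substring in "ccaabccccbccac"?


Searching for "cb" in "ccaabccccbccac"
Scanning each position:
  Position 0: "cc" => no
  Position 1: "ca" => no
  Position 2: "aa" => no
  Position 3: "ab" => no
  Position 4: "bc" => no
  Position 5: "cc" => no
  Position 6: "cc" => no
  Position 7: "cc" => no
  Position 8: "cb" => MATCH
  Position 9: "bc" => no
  Position 10: "cc" => no
  Position 11: "ca" => no
  Position 12: "ac" => no
Total occurrences: 1

1


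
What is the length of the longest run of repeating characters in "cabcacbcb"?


Input: "cabcacbcb"
Scanning for longest run:
  Position 1 ('a'): new char, reset run to 1
  Position 2 ('b'): new char, reset run to 1
  Position 3 ('c'): new char, reset run to 1
  Position 4 ('a'): new char, reset run to 1
  Position 5 ('c'): new char, reset run to 1
  Position 6 ('b'): new char, reset run to 1
  Position 7 ('c'): new char, reset run to 1
  Position 8 ('b'): new char, reset run to 1
Longest run: 'c' with length 1

1


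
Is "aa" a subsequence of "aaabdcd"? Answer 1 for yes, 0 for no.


Check if "aa" is a subsequence of "aaabdcd"
Greedy scan:
  Position 0 ('a'): matches sub[0] = 'a'
  Position 1 ('a'): matches sub[1] = 'a'
  Position 2 ('a'): no match needed
  Position 3 ('b'): no match needed
  Position 4 ('d'): no match needed
  Position 5 ('c'): no match needed
  Position 6 ('d'): no match needed
All 2 characters matched => is a subsequence

1


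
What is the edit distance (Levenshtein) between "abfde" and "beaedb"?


Computing edit distance: "abfde" -> "beaedb"
DP table:
           b    e    a    e    d    b
      0    1    2    3    4    5    6
  a   1    1    2    2    3    4    5
  b   2    1    2    3    3    4    4
  f   3    2    2    3    4    4    5
  d   4    3    3    3    4    4    5
  e   5    4    3    4    3    4    5
Edit distance = dp[5][6] = 5

5


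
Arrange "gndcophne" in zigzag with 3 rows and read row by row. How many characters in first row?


Zigzag "gndcophne" into 3 rows:
Placing characters:
  'g' => row 0
  'n' => row 1
  'd' => row 2
  'c' => row 1
  'o' => row 0
  'p' => row 1
  'h' => row 2
  'n' => row 1
  'e' => row 0
Rows:
  Row 0: "goe"
  Row 1: "ncpn"
  Row 2: "dh"
First row length: 3

3


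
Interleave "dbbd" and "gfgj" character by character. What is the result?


Interleaving "dbbd" and "gfgj":
  Position 0: 'd' from first, 'g' from second => "dg"
  Position 1: 'b' from first, 'f' from second => "bf"
  Position 2: 'b' from first, 'g' from second => "bg"
  Position 3: 'd' from first, 'j' from second => "dj"
Result: dgbfbgdj

dgbfbgdj


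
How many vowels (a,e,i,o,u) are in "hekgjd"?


Input: hekgjd
Checking each character:
  'h' at position 0: consonant
  'e' at position 1: vowel (running total: 1)
  'k' at position 2: consonant
  'g' at position 3: consonant
  'j' at position 4: consonant
  'd' at position 5: consonant
Total vowels: 1

1


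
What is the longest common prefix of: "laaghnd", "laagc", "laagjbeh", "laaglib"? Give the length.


Words: laaghnd, laagc, laagjbeh, laaglib
  Position 0: all 'l' => match
  Position 1: all 'a' => match
  Position 2: all 'a' => match
  Position 3: all 'g' => match
  Position 4: ('h', 'c', 'j', 'l') => mismatch, stop
LCP = "laag" (length 4)

4


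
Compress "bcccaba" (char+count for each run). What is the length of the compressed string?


Input: bcccaba
Runs:
  'b' x 1 => "b1"
  'c' x 3 => "c3"
  'a' x 1 => "a1"
  'b' x 1 => "b1"
  'a' x 1 => "a1"
Compressed: "b1c3a1b1a1"
Compressed length: 10

10


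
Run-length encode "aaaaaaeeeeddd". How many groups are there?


Input: aaaaaaeeeeddd
Scanning for consecutive runs:
  Group 1: 'a' x 6 (positions 0-5)
  Group 2: 'e' x 4 (positions 6-9)
  Group 3: 'd' x 3 (positions 10-12)
Total groups: 3

3


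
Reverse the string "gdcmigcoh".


Input: gdcmigcoh
Reading characters right to left:
  Position 8: 'h'
  Position 7: 'o'
  Position 6: 'c'
  Position 5: 'g'
  Position 4: 'i'
  Position 3: 'm'
  Position 2: 'c'
  Position 1: 'd'
  Position 0: 'g'
Reversed: hocgimcdg

hocgimcdg


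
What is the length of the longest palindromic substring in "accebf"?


Input: "accebf"
Checking substrings for palindromes:
  [1:3] "cc" (len 2) => palindrome
Longest palindromic substring: "cc" with length 2

2


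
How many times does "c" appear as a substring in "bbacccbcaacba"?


Searching for "c" in "bbacccbcaacba"
Scanning each position:
  Position 0: "b" => no
  Position 1: "b" => no
  Position 2: "a" => no
  Position 3: "c" => MATCH
  Position 4: "c" => MATCH
  Position 5: "c" => MATCH
  Position 6: "b" => no
  Position 7: "c" => MATCH
  Position 8: "a" => no
  Position 9: "a" => no
  Position 10: "c" => MATCH
  Position 11: "b" => no
  Position 12: "a" => no
Total occurrences: 5

5


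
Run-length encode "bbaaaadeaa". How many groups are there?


Input: bbaaaadeaa
Scanning for consecutive runs:
  Group 1: 'b' x 2 (positions 0-1)
  Group 2: 'a' x 4 (positions 2-5)
  Group 3: 'd' x 1 (positions 6-6)
  Group 4: 'e' x 1 (positions 7-7)
  Group 5: 'a' x 2 (positions 8-9)
Total groups: 5

5


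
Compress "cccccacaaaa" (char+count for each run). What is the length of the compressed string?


Input: cccccacaaaa
Runs:
  'c' x 5 => "c5"
  'a' x 1 => "a1"
  'c' x 1 => "c1"
  'a' x 4 => "a4"
Compressed: "c5a1c1a4"
Compressed length: 8

8


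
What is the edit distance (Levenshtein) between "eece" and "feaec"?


Computing edit distance: "eece" -> "feaec"
DP table:
           f    e    a    e    c
      0    1    2    3    4    5
  e   1    1    1    2    3    4
  e   2    2    1    2    2    3
  c   3    3    2    2    3    2
  e   4    4    3    3    2    3
Edit distance = dp[4][5] = 3

3


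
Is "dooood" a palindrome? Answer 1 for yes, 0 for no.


Input: dooood
Reversed: dooood
  Compare pos 0 ('d') with pos 5 ('d'): match
  Compare pos 1 ('o') with pos 4 ('o'): match
  Compare pos 2 ('o') with pos 3 ('o'): match
Result: palindrome

1


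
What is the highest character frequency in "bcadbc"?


Input: bcadbc
Character counts:
  'a': 1
  'b': 2
  'c': 2
  'd': 1
Maximum frequency: 2

2


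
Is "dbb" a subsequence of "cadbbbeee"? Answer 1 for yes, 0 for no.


Check if "dbb" is a subsequence of "cadbbbeee"
Greedy scan:
  Position 0 ('c'): no match needed
  Position 1 ('a'): no match needed
  Position 2 ('d'): matches sub[0] = 'd'
  Position 3 ('b'): matches sub[1] = 'b'
  Position 4 ('b'): matches sub[2] = 'b'
  Position 5 ('b'): no match needed
  Position 6 ('e'): no match needed
  Position 7 ('e'): no match needed
  Position 8 ('e'): no match needed
All 3 characters matched => is a subsequence

1


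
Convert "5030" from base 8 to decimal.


Input: "5030" in base 8
Positional expansion:
  Digit '5' (value 5) x 8^3 = 2560
  Digit '0' (value 0) x 8^2 = 0
  Digit '3' (value 3) x 8^1 = 24
  Digit '0' (value 0) x 8^0 = 0
Sum = 2584

2584


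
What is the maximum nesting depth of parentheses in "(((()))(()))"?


Input: "(((()))(()))"
Tracking depth:
  Position 0 '(': depth becomes 1
  Position 1 '(': depth becomes 2
  Position 2 '(': depth becomes 3
  Position 3 '(': depth becomes 4
  Position 4 ')': depth becomes 3
  Position 5 ')': depth becomes 2
  Position 6 ')': depth becomes 1
  Position 7 '(': depth becomes 2
  Position 8 '(': depth becomes 3
  Position 9 ')': depth becomes 2
  Position 10 ')': depth becomes 1
  Position 11 ')': depth becomes 0
Maximum depth reached: 4

4


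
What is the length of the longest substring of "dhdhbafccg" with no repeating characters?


Input: "dhdhbafccg"
Sliding window (track last position of each char):
  Position 0 ('d'): window [0,0] length 1 -- new best
  Position 1 ('h'): window [0,1] length 2 -- new best
  Position 2 ('d'): repeat (last at 0), move window start to 1
  Position 2 ('d'): window [1,2] length 2
  Position 3 ('h'): repeat (last at 1), move window start to 2
  Position 3 ('h'): window [2,3] length 2
  Position 4 ('b'): window [2,4] length 3 -- new best
  Position 5 ('a'): window [2,5] length 4 -- new best
  Position 6 ('f'): window [2,6] length 5 -- new best
  Position 7 ('c'): window [2,7] length 6 -- new best
  Position 8 ('c'): repeat (last at 7), move window start to 8
  Position 8 ('c'): window [8,8] length 1
  Position 9 ('g'): window [8,9] length 2
Longest substring with no repeats: "dhbafc" with length 6

6
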